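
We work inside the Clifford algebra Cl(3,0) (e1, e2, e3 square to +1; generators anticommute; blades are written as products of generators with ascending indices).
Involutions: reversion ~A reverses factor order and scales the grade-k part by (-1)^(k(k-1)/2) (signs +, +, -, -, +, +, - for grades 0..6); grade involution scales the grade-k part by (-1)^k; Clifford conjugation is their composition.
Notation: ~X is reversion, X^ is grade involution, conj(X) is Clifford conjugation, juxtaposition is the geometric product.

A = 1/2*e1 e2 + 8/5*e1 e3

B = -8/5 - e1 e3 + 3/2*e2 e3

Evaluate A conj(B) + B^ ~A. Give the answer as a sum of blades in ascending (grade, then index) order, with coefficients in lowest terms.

first term: -8/5 + 8/5*e1 e2 - 331/100*e1 e3 - 1/2*e2 e3
second term: -8/5 - 8/5*e1 e2 + 331/100*e1 e3 + 1/2*e2 e3
Answer: -16/5


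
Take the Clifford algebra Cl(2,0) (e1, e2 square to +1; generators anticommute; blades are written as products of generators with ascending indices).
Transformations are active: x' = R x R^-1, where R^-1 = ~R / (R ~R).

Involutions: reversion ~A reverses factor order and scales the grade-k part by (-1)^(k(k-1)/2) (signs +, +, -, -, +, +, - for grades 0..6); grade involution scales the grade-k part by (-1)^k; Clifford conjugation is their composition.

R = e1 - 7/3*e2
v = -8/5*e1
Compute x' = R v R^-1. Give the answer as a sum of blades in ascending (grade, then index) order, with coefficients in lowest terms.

~R = e1 - 7/3*e2, and R ~R = 58/9, so R^-1 = ~R / (58/9).
R v = -8/5 - 56/15*e1 e2
Answer: 32/29*e1 + 168/145*e2


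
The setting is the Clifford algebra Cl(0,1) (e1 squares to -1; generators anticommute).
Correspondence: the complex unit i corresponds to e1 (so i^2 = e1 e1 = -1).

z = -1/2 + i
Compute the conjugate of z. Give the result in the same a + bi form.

In blades: z = -1/2 + e1.
Conjugation here is Clifford conjugation: the scalar is fixed and the grade-1 and grade-2 blades all flip sign, giving -1/2 - e1; translating back:
Answer: -1/2 - i


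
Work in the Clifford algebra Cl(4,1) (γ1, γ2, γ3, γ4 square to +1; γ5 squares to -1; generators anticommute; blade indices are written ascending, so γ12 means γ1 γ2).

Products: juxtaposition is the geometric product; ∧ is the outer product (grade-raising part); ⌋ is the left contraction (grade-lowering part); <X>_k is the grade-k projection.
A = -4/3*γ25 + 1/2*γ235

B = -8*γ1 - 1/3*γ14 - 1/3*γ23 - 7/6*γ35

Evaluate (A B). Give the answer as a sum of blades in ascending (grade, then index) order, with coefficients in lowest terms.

step 1: -7/12*γ2 + 1/6*γ5 + 14/9*γ23 + 4/9*γ35 + 32/3*γ125 + 4*γ1235 - 4/9*γ1245 - 1/6*γ12345
Answer: -7/12*γ2 + 1/6*γ5 + 14/9*γ23 + 4/9*γ35 + 32/3*γ125 + 4*γ1235 - 4/9*γ1245 - 1/6*γ12345


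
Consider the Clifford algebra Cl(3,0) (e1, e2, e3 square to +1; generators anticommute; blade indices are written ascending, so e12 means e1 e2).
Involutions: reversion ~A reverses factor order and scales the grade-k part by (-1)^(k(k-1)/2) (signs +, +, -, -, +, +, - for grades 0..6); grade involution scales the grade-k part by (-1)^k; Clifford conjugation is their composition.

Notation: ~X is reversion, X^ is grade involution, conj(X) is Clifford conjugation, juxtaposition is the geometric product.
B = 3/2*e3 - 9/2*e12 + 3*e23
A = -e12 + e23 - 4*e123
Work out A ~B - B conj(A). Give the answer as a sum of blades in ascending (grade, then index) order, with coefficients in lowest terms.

first term: 15/2 - 12*e1 + 3/2*e2 + 18*e3 - 6*e12 - 3/2*e13 - 3/2*e123
second term: 15/2 + 12*e1 + 3/2*e2 - 18*e3 - 6*e12 + 3/2*e13 + 3/2*e123
Answer: -24*e1 + 36*e3 - 3*e13 - 3*e123


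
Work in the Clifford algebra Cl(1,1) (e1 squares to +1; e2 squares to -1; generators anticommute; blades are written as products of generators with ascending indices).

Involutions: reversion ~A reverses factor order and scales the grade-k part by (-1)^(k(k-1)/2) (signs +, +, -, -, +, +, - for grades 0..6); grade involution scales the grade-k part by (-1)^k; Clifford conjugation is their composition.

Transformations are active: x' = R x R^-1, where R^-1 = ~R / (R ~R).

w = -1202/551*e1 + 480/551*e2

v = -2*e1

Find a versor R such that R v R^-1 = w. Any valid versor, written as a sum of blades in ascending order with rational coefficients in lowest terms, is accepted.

Why this works: both vectors square to 4, so q(v) = q(w) and R = v + w = -2304/551*e1 + 480/551*e2 carries v to w — its own direction survives, the complement (v - w)/2 flips.
Answer: -2304/551*e1 + 480/551*e2


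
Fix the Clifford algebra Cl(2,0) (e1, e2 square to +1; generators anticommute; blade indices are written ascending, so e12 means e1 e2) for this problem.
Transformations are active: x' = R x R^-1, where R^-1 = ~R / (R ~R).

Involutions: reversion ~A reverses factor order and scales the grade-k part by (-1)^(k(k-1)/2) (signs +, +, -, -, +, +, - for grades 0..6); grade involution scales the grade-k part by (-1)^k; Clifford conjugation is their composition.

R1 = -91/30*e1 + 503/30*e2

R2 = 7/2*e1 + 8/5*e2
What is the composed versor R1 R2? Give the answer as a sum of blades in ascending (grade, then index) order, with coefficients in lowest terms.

Distribute over the terms of R1 (each basis-blade product reordered to ascending indices, repeated generators contracted through their squares):
(-91/30*e1) R2 = -637/60 - 364/75*e12
(503/30*e2) R2 = 2012/75 - 3521/60*e12
Summing the partial products and collecting blades:
Answer: 1621/100 - 19061/300*e12


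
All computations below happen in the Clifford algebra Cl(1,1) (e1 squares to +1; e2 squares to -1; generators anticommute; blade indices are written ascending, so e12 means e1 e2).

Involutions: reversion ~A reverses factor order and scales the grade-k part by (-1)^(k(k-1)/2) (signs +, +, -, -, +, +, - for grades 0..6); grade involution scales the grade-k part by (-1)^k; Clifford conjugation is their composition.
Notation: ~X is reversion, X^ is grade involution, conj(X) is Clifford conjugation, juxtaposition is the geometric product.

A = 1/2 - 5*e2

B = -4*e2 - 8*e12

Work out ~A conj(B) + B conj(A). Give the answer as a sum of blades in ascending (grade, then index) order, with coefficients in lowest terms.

first term: 20 - 40*e1 + 2*e2 + 4*e12
second term: 20 + 40*e1 - 2*e2 - 4*e12
Answer: 40


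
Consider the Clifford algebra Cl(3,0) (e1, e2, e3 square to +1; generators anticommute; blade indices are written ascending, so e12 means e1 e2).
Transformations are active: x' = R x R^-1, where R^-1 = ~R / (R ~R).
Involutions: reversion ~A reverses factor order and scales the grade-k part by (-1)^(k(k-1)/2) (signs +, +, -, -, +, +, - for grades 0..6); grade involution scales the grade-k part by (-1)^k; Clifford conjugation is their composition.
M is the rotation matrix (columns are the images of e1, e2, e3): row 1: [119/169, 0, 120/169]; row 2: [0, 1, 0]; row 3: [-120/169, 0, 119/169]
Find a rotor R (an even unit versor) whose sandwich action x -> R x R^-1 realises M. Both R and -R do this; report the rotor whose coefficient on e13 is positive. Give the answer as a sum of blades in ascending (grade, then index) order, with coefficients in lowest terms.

Method: write R = a + b12*e12 + b13*e13 + b23*e23 with a^2 + b12^2 + b13^2 + b23^2 = 1 (so R^-1 = ~R). Expanding the columns R e_j ~R gives tr M = 4a^2 - 1 and, from the antisymmetric part, M21 - M12 = -4a*b12, M13 - M31 = 4a*b13, M32 - M23 = -4a*b23.
Here tr M = 407/169, so a^2 = (1 + tr M)/4 = 144/169 and a = ±12/13. Taking a = 12/13: M21 - M12 = 0, M13 - M31 = 240/169, M32 - M23 = 0, giving b12 = 0, b13 = 5/13, b23 = 0, i.e. R = 12/13 + 5/13*e13.
Its e13 coefficient is already positive.
Answer: 12/13 + 5/13*e13. Key observation: the double cover Spin(3) -> SO(3) sends R and -R to the same matrix (trace 407/169 here), so the stated sign of the e13 coefficient is what selects one sheet.


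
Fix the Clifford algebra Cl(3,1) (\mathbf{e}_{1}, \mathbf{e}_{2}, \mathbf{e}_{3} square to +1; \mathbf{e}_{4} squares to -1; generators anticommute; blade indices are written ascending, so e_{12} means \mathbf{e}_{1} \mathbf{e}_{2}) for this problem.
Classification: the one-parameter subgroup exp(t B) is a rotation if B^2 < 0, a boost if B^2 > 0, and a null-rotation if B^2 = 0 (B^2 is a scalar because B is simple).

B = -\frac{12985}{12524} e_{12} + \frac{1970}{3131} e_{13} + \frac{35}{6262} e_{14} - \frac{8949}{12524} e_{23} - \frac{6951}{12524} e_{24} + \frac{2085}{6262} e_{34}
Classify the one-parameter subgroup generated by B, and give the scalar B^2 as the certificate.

B^2 term by term: the squares give (-\frac{12985}{12524})^2*(e_{12})^2 + (\frac{1970}{3131})^2*(e_{13})^2 + (\frac{35}{6262})^2*(e_{14})^2 + (-\frac{8949}{12524})^2*(e_{23})^2 + (-\frac{6951}{12524})^2*(e_{24})^2 + (\frac{2085}{6262})^2*(e_{34})^2 = \frac{168610225}{156850576}*(-1) + \frac{3880900}{9803161}*(-1) + \frac{1225}{39212644}*(+1) + \frac{80084601}{156850576}*(-1) + \frac{48316401}{156850576}*(+1) + \frac{4347225}{39212644}*(+1) = -\frac{25}{16} (each basis 2-blade squares to minus the product of its generators' squares); cross terms between blades sharing an index anticommute and cancel; the commuting (index-disjoint) pairs give grade-4 terms 2*c*c'*(blade product), which cancel blade by blade — e_{1234}: -\frac{27073725}{39212644} + \frac{6846735}{9803161} - \frac{313215}{39212644} = 0 — confirming B is simple. So B^2 = -\frac{25}{16}.
Answer: rotation, certificate B^2 = -\frac{25}{16}. The class reads off the invariant scalar -\frac{25}{16} directly.


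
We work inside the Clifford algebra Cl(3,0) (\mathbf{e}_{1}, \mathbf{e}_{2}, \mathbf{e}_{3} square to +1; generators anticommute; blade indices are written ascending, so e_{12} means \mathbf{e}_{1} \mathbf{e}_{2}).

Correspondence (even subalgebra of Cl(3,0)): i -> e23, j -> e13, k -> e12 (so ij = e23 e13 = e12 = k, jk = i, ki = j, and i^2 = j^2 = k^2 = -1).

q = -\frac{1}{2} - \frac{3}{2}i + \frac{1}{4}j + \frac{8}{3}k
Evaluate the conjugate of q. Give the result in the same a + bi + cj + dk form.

In blades: q = -\frac{1}{2} + \frac{8}{3} e_{12} + \frac{1}{4} e_{13} - \frac{3}{2} e_{23}.
Quaternion conjugation is reversion on the even subalgebra: the scalar is fixed and every grade-2 blade flips sign, giving -\frac{1}{2} - \frac{8}{3} e_{12} - \frac{1}{4} e_{13} + \frac{3}{2} e_{23}; translating back:
Answer: -\frac{1}{2} + \frac{3}{2}i - \frac{1}{4}j - \frac{8}{3}k


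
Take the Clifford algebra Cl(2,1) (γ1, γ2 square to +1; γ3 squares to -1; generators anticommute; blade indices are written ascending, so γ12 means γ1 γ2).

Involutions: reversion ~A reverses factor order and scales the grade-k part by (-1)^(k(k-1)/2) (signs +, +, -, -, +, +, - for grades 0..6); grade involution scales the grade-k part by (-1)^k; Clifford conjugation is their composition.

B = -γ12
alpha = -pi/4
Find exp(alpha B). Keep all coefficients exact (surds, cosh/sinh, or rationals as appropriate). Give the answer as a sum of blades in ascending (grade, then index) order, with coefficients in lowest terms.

B^2 = (-1)^2*(γ12)^2 = 1*(-1) = -1 (a basis 2-blade squares to minus the product of its generators' squares).
B^2 = -1 — B^2 < 0, so the exponential closes trigonometrically: l = 1, alpha*l = -pi/4, so exp(alpha B) = cos(-pi/4) + (sin(-pi/4)/1)*B = sqrt(2)/2 + (-sqrt(2)/2)*B.
Answer: sqrt(2)/2 + sqrt(2)/2*γ12


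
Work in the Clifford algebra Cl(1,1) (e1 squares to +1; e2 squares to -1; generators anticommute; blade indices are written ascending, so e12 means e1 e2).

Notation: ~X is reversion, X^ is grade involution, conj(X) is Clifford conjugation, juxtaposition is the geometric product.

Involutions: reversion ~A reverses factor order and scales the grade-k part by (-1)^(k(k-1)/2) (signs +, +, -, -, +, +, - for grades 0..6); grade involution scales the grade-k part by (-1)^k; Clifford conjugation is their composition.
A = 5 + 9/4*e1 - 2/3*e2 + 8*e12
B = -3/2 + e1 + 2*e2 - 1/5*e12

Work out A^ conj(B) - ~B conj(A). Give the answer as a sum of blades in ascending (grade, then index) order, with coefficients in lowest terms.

first term: -139/60 + 1741/120*e1 - 69/20*e2 - 35/6*e12
second term: -761/60 - 931/120*e1 + 29/20*e2 + 109/6*e12
Answer: 311/30 + 334/15*e1 - 49/10*e2 - 24*e12


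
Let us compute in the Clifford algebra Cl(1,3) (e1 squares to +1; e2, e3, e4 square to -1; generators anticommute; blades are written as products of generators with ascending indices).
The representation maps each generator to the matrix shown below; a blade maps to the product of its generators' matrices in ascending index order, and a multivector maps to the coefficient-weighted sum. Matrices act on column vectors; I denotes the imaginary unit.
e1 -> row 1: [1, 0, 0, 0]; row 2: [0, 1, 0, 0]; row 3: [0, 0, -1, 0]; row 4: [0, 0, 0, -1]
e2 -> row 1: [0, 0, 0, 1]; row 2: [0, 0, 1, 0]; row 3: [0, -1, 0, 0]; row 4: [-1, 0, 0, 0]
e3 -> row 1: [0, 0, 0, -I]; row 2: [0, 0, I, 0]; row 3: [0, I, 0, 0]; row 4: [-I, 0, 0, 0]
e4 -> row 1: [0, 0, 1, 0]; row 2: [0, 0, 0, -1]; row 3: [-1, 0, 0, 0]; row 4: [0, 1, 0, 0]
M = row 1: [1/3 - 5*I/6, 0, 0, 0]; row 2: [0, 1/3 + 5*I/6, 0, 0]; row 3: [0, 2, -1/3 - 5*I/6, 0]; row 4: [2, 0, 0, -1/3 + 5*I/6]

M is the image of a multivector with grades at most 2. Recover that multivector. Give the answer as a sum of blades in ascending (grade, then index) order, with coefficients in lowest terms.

Method: the blade images are trace-orthogonal — tr(rho(e_A) rho(e_B)^-1) = 4 if A = B and 0 otherwise — and rho(e_A)^-1 = (e_A)^2 * rho(e_A) with (e_A)^2 = +1 or -1, so the coefficient of e_A in the preimage is (e_A)^2 * tr(M rho(e_A))/4.
Nonzero projections over blades of grade <= 2: e1: (e1)^2 = +1, tr(M rho(e1)) = 4/3, coefficient 1/3; e2: (e2)^2 = -1, tr(M rho(e2)) = 4, coefficient -1; e1 e2: (e1 e2)^2 = +1, tr(M rho(e1 e2)) = 4, coefficient 1; e2 e3: (e2 e3)^2 = -1, tr(M rho(e2 e3)) = -10/3, coefficient 5/6. Every other blade of grade <= 2 projects to 0.
Answer: 1/3*e1 - e2 + e1 e2 + 5/6*e2 e3


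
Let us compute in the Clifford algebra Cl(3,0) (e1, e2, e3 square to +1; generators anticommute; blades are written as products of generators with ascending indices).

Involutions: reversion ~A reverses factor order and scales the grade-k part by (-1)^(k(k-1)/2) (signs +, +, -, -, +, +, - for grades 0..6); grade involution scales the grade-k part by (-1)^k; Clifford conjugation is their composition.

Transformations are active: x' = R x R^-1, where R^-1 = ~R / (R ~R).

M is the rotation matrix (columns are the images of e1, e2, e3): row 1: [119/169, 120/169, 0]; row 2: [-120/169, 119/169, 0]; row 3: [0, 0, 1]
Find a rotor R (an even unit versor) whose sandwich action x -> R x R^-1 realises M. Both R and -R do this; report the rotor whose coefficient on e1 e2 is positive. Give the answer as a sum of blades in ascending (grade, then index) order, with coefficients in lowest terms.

Method: write R = a + b12*e1 e2 + b13*e1 e3 + b23*e2 e3 with a^2 + b12^2 + b13^2 + b23^2 = 1 (so R^-1 = ~R). Expanding the columns R e_j ~R gives tr M = 4a^2 - 1 and, from the antisymmetric part, M21 - M12 = -4a*b12, M13 - M31 = 4a*b13, M32 - M23 = -4a*b23.
Here tr M = 407/169, so a^2 = (1 + tr M)/4 = 144/169 and a = ±12/13. Taking a = 12/13: M21 - M12 = -240/169, M13 - M31 = 0, M32 - M23 = 0, giving b12 = 5/13, b13 = 0, b23 = 0, i.e. R = 12/13 + 5/13*e1 e2.
Its e1 e2 coefficient is already positive.
Answer: 12/13 + 5/13*e1 e2. Key observation: the double cover Spin(3) -> SO(3) sends R and -R to the same matrix (trace 407/169 here), so the stated sign of the e1 e2 coefficient is what selects one sheet.


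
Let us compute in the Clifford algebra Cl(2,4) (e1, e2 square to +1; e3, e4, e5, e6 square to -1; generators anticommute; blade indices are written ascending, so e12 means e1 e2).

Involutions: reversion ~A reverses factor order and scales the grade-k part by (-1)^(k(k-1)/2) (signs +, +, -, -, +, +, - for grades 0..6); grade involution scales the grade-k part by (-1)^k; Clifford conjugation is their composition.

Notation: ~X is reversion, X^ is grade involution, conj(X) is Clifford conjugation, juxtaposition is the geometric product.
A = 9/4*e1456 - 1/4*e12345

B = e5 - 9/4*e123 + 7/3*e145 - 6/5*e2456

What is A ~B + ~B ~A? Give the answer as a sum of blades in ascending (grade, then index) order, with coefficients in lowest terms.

first term: -21/4*e6 + 27/10*e12 - 7/12*e23 - 9/16*e45 + 3/10*e136 + 9/4*e146 + 1/4*e1234 - 81/16*e23456
second term: 21/4*e6 - 27/10*e12 - 7/12*e23 - 9/16*e45 - 3/10*e136 - 9/4*e146 + 1/4*e1234 + 81/16*e23456
Answer: -7/6*e23 - 9/8*e45 + 1/2*e1234


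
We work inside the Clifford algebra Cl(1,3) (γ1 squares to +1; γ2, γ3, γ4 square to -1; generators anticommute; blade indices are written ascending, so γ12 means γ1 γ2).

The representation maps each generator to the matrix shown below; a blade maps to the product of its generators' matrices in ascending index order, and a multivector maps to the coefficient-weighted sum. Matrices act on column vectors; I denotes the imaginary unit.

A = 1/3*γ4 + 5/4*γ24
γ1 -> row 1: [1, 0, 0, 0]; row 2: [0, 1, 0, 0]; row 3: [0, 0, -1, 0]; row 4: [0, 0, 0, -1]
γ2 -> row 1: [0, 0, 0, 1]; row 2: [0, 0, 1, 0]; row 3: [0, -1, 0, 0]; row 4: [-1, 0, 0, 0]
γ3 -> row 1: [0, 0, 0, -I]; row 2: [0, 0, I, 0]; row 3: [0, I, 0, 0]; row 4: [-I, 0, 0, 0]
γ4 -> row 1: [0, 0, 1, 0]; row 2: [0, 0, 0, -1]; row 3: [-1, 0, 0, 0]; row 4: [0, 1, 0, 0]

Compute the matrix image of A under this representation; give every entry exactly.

Bivector images (products of the table entries): rho(γ24) = rho(γ2)rho(γ4) = row 1: [0, 1, 0, 0]; row 2: [-1, 0, 0, 0]; row 3: [0, 0, 0, 1]; row 4: [0, 0, -1, 0].
M = (1/3)*rho(γ4) + (5/4)*rho(γ24), summed entrywise:
Answer: row 1: [0, 5/4, 1/3, 0]; row 2: [-5/4, 0, 0, -1/3]; row 3: [-1/3, 0, 0, 5/4]; row 4: [0, 1/3, -5/4, 0]


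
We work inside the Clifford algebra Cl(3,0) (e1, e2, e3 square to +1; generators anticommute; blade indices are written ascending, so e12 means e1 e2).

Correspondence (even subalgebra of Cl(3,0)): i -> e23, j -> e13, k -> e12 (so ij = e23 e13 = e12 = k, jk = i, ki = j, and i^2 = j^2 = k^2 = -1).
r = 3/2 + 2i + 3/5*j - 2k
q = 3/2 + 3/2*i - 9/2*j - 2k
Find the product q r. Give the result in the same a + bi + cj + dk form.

In blades: q = 3/2 - 2*e12 - 9/2*e13 + 3/2*e23, r = 3/2 - 2*e12 + 3/5*e13 + 2*e23.
Distribute q over r term by term (generator squares from the signature, products reordered to ascending indices): (3/2)*r = 9/4 - 3*e12 + 9/10*e13 + 3*e23; (-2*e12)*r = -4 - 3*e12 - 4*e13 + 6/5*e23; (-9/2*e13)*r = 27/10 + 9*e12 - 27/4*e13 + 9*e23; (3/2*e23)*r = -3 + 9/10*e12 + 3*e13 + 9/4*e23.
Sum: -41/20 + 39/10*e12 - 137/20*e13 + 309/20*e23; translating back through the correspondence:
Answer: -41/20 + 309/20*i - 137/20*j + 39/10*k


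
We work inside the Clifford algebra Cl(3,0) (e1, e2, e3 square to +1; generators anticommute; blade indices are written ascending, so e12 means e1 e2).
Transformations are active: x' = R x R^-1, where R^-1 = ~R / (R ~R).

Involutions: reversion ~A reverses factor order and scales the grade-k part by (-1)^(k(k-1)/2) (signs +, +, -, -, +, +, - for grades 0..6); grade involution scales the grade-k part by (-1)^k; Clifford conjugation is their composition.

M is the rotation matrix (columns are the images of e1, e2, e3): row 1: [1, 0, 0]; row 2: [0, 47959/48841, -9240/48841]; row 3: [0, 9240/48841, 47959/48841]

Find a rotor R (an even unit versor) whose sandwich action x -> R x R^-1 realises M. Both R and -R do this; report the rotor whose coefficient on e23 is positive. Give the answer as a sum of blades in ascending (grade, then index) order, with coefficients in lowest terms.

Method: write R = a + b12*e12 + b13*e13 + b23*e23 with a^2 + b12^2 + b13^2 + b23^2 = 1 (so R^-1 = ~R). Expanding the columns R e_j ~R gives tr M = 4a^2 - 1 and, from the antisymmetric part, M21 - M12 = -4a*b12, M13 - M31 = 4a*b13, M32 - M23 = -4a*b23.
Here tr M = 144759/48841, so a^2 = (1 + tr M)/4 = 48400/48841 and a = ±220/221. Taking a = 220/221: M21 - M12 = 0, M13 - M31 = 0, M32 - M23 = 18480/48841, giving b12 = 0, b13 = 0, b23 = -21/221, i.e. R = 220/221 - 21/221*e23.
Its e23 coefficient is negative, so report the other preimage -R.
Answer: -220/221 + 21/221*e23. Why the constraint matters: R and -R act identically through the sandwich — M has trace 144759/48841 either way — so only the sign condition on e23 picks one of the two preimages.


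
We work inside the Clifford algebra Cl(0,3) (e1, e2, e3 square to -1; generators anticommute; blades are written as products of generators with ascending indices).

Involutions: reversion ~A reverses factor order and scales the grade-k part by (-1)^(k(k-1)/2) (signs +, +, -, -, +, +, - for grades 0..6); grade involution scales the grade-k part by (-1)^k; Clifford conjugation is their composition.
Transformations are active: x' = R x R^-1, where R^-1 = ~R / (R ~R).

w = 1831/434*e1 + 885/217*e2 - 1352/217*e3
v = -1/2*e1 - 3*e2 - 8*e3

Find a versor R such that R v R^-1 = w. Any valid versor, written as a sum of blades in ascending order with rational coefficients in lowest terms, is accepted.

Here q(v) = q(w) = -293/4; the classical choice R = v + w = 807/217*e1 + 234/217*e2 - 3088/217*e3 then realises v -> w under the sandwich.
Answer: 807/217*e1 + 234/217*e2 - 3088/217*e3


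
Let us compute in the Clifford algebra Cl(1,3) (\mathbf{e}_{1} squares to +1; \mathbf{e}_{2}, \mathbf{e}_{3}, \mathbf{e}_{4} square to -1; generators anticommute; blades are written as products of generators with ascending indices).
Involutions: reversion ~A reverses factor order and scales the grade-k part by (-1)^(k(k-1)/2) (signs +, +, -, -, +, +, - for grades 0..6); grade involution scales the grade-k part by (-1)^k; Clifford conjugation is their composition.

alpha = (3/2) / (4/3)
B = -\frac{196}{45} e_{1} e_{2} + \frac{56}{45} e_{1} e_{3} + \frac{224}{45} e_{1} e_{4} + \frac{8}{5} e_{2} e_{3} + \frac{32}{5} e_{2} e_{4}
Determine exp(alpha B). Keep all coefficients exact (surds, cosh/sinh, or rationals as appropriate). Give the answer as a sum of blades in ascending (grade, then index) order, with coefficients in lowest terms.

B^2 term by term: the squares give (-\frac{196}{45})^2*(e_{1} e_{2})^2 + (\frac{56}{45})^2*(e_{1} e_{3})^2 + (\frac{224}{45})^2*(e_{1} e_{4})^2 + (\frac{8}{5})^2*(e_{2} e_{3})^2 + (\frac{32}{5})^2*(e_{2} e_{4})^2 = \frac{38416}{2025}*(+1) + \frac{3136}{2025}*(+1) + \frac{50176}{2025}*(+1) + \frac{64}{25}*(-1) + \frac{1024}{25}*(-1) = \frac{16}{9} (each basis 2-blade squares to minus the product of its generators' squares); cross terms between blades sharing an index anticommute and cancel; the commuting (index-disjoint) pairs give grade-4 terms 2*c*c'*(blade product), which cancel blade by blade — e_{1} e_{2} e_{3} e_{4}: -\frac{3584}{225} + \frac{3584}{225} = 0 — confirming B is simple. So B^2 = \frac{16}{9}.
B^2 = \frac{16}{9} — hyperbolic case — the even/odd split gives cosh and sinh: l = \frac{4}{3}, alpha*l = \frac{3}{2}, so exp(alpha B) = cosh(\frac{3}{2}) + (sinh(\frac{3}{2})/(\frac{4}{3}))*B = \cosh{\left(\frac{3}{2} \right)} + (\frac{3 \sinh{\left(\frac{3}{2} \right)}}{4})*B.
Answer: \cosh{\left(\frac{3}{2} \right)} - \frac{49 \sinh{\left(\frac{3}{2} \right)}}{15} e_{1} e_{2} + \frac{14 \sinh{\left(\frac{3}{2} \right)}}{15} e_{1} e_{3} + \frac{56 \sinh{\left(\frac{3}{2} \right)}}{15} e_{1} e_{4} + \frac{6 \sinh{\left(\frac{3}{2} \right)}}{5} e_{2} e_{3} + \frac{24 \sinh{\left(\frac{3}{2} \right)}}{5} e_{2} e_{4}


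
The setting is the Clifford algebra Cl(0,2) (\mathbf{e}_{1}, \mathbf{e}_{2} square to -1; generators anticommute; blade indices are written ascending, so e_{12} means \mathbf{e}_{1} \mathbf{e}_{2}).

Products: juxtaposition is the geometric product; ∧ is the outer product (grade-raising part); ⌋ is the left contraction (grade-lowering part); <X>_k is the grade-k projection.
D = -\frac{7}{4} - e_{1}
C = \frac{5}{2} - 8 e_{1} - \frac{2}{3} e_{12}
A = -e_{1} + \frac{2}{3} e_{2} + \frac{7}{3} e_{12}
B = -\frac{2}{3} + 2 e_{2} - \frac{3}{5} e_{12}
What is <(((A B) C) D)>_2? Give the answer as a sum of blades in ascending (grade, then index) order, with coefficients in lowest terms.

step 1: \frac{1}{15} - \frac{22}{5} e_{1} - \frac{47}{45} e_{2} - \frac{32}{9} e_{12}
step 2: -\frac{10099}{270} - \frac{1463}{135} e_{1} + \frac{229}{10} e_{2} - \frac{778}{45} e_{12}
step 3: \frac{19663}{360} + \frac{30439}{540} e_{1} - \frac{8203}{360} e_{2} + \frac{2392}{45} e_{12}
step 4: \frac{2392}{45} e_{12}
Answer: \frac{2392}{45} e_{12}


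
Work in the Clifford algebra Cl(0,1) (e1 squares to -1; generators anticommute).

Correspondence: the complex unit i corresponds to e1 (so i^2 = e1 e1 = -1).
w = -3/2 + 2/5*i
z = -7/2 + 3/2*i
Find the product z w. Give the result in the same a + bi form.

In blades: z = -7/2 + 3/2*e1, w = -3/2 + 2/5*e1.
Distribute z over w term by term (generator squares from the signature, products reordered to ascending indices): (-7/2)*w = 21/4 - 7/5*e1; (3/2*e1)*w = -3/5 - 9/4*e1.
Sum: 93/20 - 73/20*e1; translating back through the correspondence:
Answer: 93/20 - 73/20*i


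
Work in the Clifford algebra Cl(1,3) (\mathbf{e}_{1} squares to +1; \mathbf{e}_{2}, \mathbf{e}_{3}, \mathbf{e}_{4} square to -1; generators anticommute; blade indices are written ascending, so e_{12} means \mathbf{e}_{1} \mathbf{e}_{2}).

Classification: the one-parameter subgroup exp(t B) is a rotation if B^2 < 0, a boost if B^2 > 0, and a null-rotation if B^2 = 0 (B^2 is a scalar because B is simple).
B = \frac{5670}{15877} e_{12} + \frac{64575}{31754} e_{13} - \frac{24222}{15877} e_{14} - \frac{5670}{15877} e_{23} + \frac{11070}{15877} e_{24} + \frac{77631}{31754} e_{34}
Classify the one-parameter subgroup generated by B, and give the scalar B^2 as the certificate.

B^2 term by term: the squares give (\frac{5670}{15877})^2*(e_{12})^2 + (\frac{64575}{31754})^2*(e_{13})^2 + (-\frac{24222}{15877})^2*(e_{14})^2 + (-\frac{5670}{15877})^2*(e_{23})^2 + (\frac{11070}{15877})^2*(e_{24})^2 + (\frac{77631}{31754})^2*(e_{34})^2 = \frac{32148900}{252079129}*(+1) + \frac{4169930625}{1008316516}*(+1) + \frac{586705284}{252079129}*(+1) + \frac{32148900}{252079129}*(-1) + \frac{122544900}{252079129}*(-1) + \frac{6026572161}{1008316516}*(-1) = 0 (each basis 2-blade squares to minus the product of its generators' squares); cross terms between blades sharing an index anticommute and cancel; the commuting (index-disjoint) pairs give grade-4 terms 2*c*c'*(blade product), which cancel blade by blade — e_{1234}: \frac{440167770}{252079129} - \frac{714845250}{252079129} + \frac{274677480}{252079129} = 0 — confirming B is simple. So B^2 = 0.
Answer: null-rotation, certificate B^2 = 0. Why this suffices: the scalar 0 survives any versor conjugation, so its sign alone determines the class however B is presented.


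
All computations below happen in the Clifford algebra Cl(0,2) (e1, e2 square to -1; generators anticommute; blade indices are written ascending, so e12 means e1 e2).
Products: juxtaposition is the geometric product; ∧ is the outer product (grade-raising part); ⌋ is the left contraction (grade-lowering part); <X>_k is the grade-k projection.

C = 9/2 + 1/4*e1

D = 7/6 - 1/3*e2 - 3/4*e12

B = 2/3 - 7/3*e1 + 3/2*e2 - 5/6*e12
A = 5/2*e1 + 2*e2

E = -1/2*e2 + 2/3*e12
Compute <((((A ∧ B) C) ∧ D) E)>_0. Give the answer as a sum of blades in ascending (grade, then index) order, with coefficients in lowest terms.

step 1: 5/3*e1 + 4/3*e2 + 101/12*e12
step 2: -5/12 + 15/2*e1 + 389/48*e2 + 901/24*e12
step 3: -35/72 + 35/4*e1 + 307/32*e2 + 749/18*e12
step 4: -39647/1728 + 3917/144*e1 - 805/144*e2 - 1015/216*e12
step 5: -39647/1728
Answer: -39647/1728


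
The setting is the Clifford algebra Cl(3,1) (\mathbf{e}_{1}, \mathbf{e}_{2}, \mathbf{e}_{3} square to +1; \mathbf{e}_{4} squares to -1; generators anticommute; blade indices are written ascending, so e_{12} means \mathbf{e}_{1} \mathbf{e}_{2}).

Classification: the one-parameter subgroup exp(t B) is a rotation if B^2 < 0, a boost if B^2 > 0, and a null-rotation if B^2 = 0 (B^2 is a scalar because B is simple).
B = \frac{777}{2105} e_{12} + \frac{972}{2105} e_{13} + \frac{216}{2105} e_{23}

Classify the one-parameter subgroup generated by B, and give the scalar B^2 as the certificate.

B^2 term by term: the squares give (\frac{777}{2105})^2*(e_{12})^2 + (\frac{972}{2105})^2*(e_{13})^2 + (\frac{216}{2105})^2*(e_{23})^2 = \frac{603729}{4431025}*(-1) + \frac{944784}{4431025}*(-1) + \frac{46656}{4431025}*(-1) = -\frac{9}{25} (each basis 2-blade squares to minus the product of its generators' squares); cross terms between blades sharing an index anticommute and cancel. So B^2 = -\frac{9}{25}.
Answer: rotation, certificate B^2 = -\frac{9}{25}. The invariant at work: B^2 = -\frac{9}{25} is unchanged by conjugation, hence its sign classifies the subgroup whatever basis B is written in.


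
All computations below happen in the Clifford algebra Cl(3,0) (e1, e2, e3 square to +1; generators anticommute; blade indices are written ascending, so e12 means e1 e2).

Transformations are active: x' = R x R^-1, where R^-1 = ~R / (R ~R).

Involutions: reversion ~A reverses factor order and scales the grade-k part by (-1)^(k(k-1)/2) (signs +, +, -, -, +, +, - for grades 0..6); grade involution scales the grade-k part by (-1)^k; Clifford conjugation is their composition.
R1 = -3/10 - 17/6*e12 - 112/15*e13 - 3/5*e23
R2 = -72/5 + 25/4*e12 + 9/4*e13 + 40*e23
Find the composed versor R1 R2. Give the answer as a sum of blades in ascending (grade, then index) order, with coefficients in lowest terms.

Distribute over the terms of R1 (each basis-blade product reordered to ascending indices, repeated generators contracted through their squares):
(-3/10) R2 = 108/25 - 15/8*e12 - 27/40*e13 - 12*e23
(-17/6*e12) R2 = 425/24 + 204/5*e12 - 340/3*e13 + 51/8*e23
(-112/15*e13) R2 = 84/5 + 896/3*e12 + 2688/25*e13 - 140/3*e23
(-3/5*e23) R2 = 24 - 27/20*e12 + 15/4*e13 + 216/25*e23
Summing the partial products and collecting blades:
Answer: 37697/600 + 40349/120*e12 - 1643/600*e13 - 26191/600*e23


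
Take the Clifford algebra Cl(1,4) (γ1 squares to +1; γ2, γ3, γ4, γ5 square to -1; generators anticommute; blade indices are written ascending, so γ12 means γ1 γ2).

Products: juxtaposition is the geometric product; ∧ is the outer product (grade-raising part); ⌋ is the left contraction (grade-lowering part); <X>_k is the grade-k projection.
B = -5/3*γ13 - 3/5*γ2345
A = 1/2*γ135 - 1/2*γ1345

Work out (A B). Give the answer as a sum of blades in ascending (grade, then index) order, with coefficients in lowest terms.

step 1: -5/6*γ5 - 3/10*γ12 + 5/6*γ45 - 3/10*γ124
Answer: -5/6*γ5 - 3/10*γ12 + 5/6*γ45 - 3/10*γ124


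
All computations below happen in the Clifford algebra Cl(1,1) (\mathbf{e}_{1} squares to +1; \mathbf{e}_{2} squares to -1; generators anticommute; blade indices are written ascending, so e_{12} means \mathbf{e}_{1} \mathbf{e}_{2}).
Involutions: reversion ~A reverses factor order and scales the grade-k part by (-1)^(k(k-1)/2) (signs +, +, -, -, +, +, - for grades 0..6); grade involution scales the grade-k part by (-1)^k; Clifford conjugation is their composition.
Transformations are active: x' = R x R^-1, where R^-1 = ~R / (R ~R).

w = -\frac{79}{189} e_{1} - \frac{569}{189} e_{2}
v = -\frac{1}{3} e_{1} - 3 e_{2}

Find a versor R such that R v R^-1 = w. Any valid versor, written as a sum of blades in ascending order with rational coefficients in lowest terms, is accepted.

Since q(v) = q(w) = -\frac{80}{9}, the sum R = v + w = -\frac{142}{189} e_{1} - \frac{1136}{189} e_{2} does the job whenever invertible.
Answer: -\frac{142}{189} e_{1} - \frac{1136}{189} e_{2}


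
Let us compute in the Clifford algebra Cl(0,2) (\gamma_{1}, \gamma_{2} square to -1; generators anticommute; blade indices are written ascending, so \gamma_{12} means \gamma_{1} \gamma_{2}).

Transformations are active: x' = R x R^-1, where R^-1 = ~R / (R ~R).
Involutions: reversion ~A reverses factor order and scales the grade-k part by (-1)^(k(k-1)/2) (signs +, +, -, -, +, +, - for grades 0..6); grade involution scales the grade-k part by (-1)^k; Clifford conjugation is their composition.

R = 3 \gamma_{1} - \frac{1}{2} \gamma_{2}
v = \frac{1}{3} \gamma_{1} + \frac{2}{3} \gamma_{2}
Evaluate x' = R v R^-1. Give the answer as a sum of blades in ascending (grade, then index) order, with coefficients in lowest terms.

~R = 3 \gamma_{1} - \frac{1}{2} \gamma_{2}, and R ~R = -\frac{37}{4}, so R^-1 = ~R / (-\frac{37}{4}).
R v = -\frac{2}{3} + \frac{13}{6} \gamma_{12}
Answer: \frac{11}{111} \gamma_{1} - \frac{82}{111} \gamma_{2}


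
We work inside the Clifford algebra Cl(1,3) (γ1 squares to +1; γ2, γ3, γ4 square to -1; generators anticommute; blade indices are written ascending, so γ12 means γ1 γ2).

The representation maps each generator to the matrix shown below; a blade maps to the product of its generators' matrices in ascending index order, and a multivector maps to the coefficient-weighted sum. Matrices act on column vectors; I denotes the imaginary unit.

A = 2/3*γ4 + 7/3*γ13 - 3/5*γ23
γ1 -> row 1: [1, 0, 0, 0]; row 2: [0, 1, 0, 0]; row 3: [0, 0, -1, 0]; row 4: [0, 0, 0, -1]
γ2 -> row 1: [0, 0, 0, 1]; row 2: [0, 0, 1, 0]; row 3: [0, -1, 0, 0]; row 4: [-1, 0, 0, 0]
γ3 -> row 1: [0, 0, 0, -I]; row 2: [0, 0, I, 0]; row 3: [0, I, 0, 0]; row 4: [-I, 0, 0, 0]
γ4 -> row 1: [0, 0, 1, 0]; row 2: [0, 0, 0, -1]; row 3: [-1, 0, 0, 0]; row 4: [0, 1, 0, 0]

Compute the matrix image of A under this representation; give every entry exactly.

Bivector images (products of the table entries): rho(γ13) = rho(γ1)rho(γ3) = row 1: [0, 0, 0, -I]; row 2: [0, 0, I, 0]; row 3: [0, -I, 0, 0]; row 4: [I, 0, 0, 0]; rho(γ23) = rho(γ2)rho(γ3) = row 1: [-I, 0, 0, 0]; row 2: [0, I, 0, 0]; row 3: [0, 0, -I, 0]; row 4: [0, 0, 0, I].
M = (2/3)*rho(γ4) + (7/3)*rho(γ13) + (-3/5)*rho(γ23), summed entrywise:
Answer: row 1: [3*I/5, 0, 2/3, -7*I/3]; row 2: [0, -3*I/5, 7*I/3, -2/3]; row 3: [-2/3, -7*I/3, 3*I/5, 0]; row 4: [7*I/3, 2/3, 0, -3*I/5]


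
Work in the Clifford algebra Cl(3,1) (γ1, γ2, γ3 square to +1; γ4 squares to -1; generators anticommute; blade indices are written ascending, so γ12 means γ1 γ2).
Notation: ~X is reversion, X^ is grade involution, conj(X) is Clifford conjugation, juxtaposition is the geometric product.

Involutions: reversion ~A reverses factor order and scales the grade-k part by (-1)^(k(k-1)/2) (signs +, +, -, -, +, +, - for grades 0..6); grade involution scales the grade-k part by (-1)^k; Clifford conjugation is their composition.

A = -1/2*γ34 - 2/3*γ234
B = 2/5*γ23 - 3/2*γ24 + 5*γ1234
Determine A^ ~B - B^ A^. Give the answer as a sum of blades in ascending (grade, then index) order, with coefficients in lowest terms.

first term: -10/3*γ1 - γ3 + 4/15*γ4 - 5/2*γ12 + 3/4*γ23 - 1/5*γ24
second term: 10/3*γ1 + γ3 - 4/15*γ4 - 5/2*γ12 + 3/4*γ23 - 1/5*γ24
Answer: -20/3*γ1 - 2*γ3 + 8/15*γ4


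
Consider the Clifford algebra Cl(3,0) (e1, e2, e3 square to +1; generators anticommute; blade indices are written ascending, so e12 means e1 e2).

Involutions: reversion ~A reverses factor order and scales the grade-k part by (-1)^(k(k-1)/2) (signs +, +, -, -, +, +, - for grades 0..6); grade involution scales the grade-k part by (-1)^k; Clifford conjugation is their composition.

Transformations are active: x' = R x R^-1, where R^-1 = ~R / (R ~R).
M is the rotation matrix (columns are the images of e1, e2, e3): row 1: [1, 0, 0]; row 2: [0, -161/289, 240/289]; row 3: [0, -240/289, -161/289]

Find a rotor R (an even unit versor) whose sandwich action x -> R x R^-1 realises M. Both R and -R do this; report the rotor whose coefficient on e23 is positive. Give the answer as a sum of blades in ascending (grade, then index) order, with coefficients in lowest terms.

Method: write R = a + b12*e12 + b13*e13 + b23*e23 with a^2 + b12^2 + b13^2 + b23^2 = 1 (so R^-1 = ~R). Expanding the columns R e_j ~R gives tr M = 4a^2 - 1 and, from the antisymmetric part, M21 - M12 = -4a*b12, M13 - M31 = 4a*b13, M32 - M23 = -4a*b23.
Here tr M = -33/289, so a^2 = (1 + tr M)/4 = 64/289 and a = ±8/17. Taking a = 8/17: M21 - M12 = 0, M13 - M31 = 0, M32 - M23 = -480/289, giving b12 = 0, b13 = 0, b23 = 15/17, i.e. R = 8/17 + 15/17*e23.
Its e23 coefficient is already positive.
Answer: 8/17 + 15/17*e23. Key observation: the double cover Spin(3) -> SO(3) sends R and -R to the same matrix (trace -33/289 here), so the stated sign of the e23 coefficient is what selects one sheet.


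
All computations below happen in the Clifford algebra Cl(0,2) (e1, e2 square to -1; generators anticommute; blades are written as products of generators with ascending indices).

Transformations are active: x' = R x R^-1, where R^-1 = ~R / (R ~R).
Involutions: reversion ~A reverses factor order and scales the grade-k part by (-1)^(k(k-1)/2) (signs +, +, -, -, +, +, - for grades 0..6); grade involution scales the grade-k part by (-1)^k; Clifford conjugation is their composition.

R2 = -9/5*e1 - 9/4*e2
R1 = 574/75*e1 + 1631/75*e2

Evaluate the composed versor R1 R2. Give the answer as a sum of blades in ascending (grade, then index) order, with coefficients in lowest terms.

Distribute over the terms of R1 (each basis-blade product reordered to ascending indices, repeated generators contracted through their squares):
(574/75*e1) R2 = 1722/125 - 861/50*e1 e2
(1631/75*e2) R2 = 4893/100 + 4893/125*e1 e2
Summing the partial products and collecting blades:
Answer: 31353/500 + 5481/250*e1 e2


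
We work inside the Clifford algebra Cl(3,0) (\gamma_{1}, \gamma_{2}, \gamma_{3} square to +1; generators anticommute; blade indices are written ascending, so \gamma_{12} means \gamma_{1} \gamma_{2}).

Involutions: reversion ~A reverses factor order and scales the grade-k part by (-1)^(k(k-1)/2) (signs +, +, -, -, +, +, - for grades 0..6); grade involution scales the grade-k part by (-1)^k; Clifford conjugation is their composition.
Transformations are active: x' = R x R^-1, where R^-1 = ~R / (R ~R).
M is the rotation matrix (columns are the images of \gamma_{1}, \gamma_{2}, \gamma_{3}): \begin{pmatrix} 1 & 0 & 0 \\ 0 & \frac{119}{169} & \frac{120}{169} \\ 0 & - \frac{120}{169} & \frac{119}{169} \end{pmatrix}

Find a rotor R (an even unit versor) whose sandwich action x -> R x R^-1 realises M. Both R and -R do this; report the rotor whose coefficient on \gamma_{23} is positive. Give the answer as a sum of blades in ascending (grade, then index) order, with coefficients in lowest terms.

Method: write R = a + b12*\gamma_{12} + b13*\gamma_{13} + b23*\gamma_{23} with a^2 + b12^2 + b13^2 + b23^2 = 1 (so R^-1 = ~R). Expanding the columns R e_j ~R gives tr M = 4a^2 - 1 and, from the antisymmetric part, M21 - M12 = -4a*b12, M13 - M31 = 4a*b13, M32 - M23 = -4a*b23.
Here tr M = \frac{407}{169}, so a^2 = (1 + tr M)/4 = \frac{144}{169} and a = ±\frac{12}{13}. Taking a = \frac{12}{13}: M21 - M12 = 0, M13 - M31 = 0, M32 - M23 = -\frac{240}{169}, giving b12 = 0, b13 = 0, b23 = \frac{5}{13}, i.e. R = \frac{12}{13} + \frac{5}{13} \gamma_{23}.
Its \gamma_{23} coefficient is already positive.
Answer: \frac{12}{13} + \frac{5}{13} \gamma_{23}. Note: both R and -R realise this M (trace \frac{407}{169}); the covering map identifies them, and the \gamma_{23}-coefficient sign is the tie-breaker.


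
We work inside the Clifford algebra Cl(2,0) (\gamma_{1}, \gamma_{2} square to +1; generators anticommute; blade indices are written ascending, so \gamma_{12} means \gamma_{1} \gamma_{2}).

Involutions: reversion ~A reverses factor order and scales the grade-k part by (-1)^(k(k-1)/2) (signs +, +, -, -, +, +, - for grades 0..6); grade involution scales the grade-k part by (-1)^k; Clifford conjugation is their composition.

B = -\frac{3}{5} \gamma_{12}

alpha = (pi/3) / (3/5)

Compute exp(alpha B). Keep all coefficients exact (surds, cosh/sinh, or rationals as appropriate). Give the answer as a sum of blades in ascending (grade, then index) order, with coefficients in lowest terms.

B^2 = (-\frac{3}{5})^2*(\gamma_{12})^2 = \frac{9}{25}*(-1) = -\frac{9}{25} (a basis 2-blade squares to minus the product of its generators' squares).
B^2 = -\frac{9}{25} — a negative square means the series sums to a rotation: l = \frac{3}{5}, alpha*l = \frac{\pi}{3}, so exp(alpha B) = cos(\frac{\pi}{3}) + (sin(\frac{\pi}{3})/(\frac{3}{5}))*B = \frac{1}{2} + (\frac{5 \sqrt{3}}{6})*B.
Answer: \frac{1}{2} - \frac{\sqrt{3}}{2} \gamma_{12}
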